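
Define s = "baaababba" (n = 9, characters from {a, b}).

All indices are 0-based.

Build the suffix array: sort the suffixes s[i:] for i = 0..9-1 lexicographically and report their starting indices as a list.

[8, 1, 2, 3, 5, 7, 0, 4, 6]

rank | idx | suffix
   0 |   8 | a
   1 |   1 | aaababba
   2 |   2 | aababba
   3 |   3 | ababba
   4 |   5 | abba
   5 |   7 | ba
   6 |   0 | baaababba
   7 |   4 | babba
   8 |   6 | bba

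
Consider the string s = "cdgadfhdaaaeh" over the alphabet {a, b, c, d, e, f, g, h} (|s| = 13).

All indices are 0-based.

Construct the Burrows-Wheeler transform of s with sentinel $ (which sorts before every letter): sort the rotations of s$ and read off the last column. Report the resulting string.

rank  rotation        last
    0  $cdgadfhdaaaeh  h
    1  aaaeh$cdgadfhd  d
    2  aaeh$cdgadfhda  a
    3  adfhdaaaeh$cdg  g
    4  aeh$cdgadfhdaa  a
    5  cdgadfhdaaaeh$  $
    6  daaaeh$cdgadfh  h
    7  dfhdaaaeh$cdga  a
    8  dgadfhdaaaeh$c  c
    9  eh$cdgadfhdaaa  a
   10  fhdaaaeh$cdgad  d
   11  gadfhdaaaeh$cd  d
   12  h$cdgadfhdaaae  e
   13  hdaaaeh$cdgadf  f

hdaga$hacaddef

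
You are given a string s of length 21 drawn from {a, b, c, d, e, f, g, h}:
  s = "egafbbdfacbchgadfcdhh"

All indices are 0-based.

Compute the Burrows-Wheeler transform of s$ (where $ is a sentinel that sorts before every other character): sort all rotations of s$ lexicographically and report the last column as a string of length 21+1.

hfggfcbafbbac$dadhehcd

rank  rotation                last
    0  $egafbbdfacbchgadfcdhh  h
    1  acbchgadfcdhh$egafbbdf  f
    2  adfcdhh$egafbbdfacbchg  g
    3  afbbdfacbchgadfcdhh$eg  g
    4  bbdfacbchgadfcdhh$egaf  f
    5  bchgadfcdhh$egafbbdfac  c
    6  bdfacbchgadfcdhh$egafb  b
    7  cbchgadfcdhh$egafbbdfa  a
    8  cdhh$egafbbdfacbchgadf  f
    9  chgadfcdhh$egafbbdfacb  b
   10  dfacbchgadfcdhh$egafbb  b
   11  dfcdhh$egafbbdfacbchga  a
   12  dhh$egafbbdfacbchgadfc  c
   13  egafbbdfacbchgadfcdhh$  $
   14  facbchgadfcdhh$egafbbd  d
   15  fbbdfacbchgadfcdhh$ega  a
   16  fcdhh$egafbbdfacbchgad  d
   17  gadfcdhh$egafbbdfacbch  h
   18  gafbbdfacbchgadfcdhh$e  e
   19  h$egafbbdfacbchgadfcdh  h
   20  hgadfcdhh$egafbbdfacbc  c
   21  hh$egafbbdfacbchgadfcd  d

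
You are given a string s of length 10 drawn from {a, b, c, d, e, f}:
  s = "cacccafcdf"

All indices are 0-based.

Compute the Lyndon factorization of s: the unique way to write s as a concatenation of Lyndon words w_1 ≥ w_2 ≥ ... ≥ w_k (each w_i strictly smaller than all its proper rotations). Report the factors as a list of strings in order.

["c", "acccafcdf"]

emit factor 1: 'c' (i=0, period=1)
emit factor 2: 'acccafcdf' (i=1, period=9)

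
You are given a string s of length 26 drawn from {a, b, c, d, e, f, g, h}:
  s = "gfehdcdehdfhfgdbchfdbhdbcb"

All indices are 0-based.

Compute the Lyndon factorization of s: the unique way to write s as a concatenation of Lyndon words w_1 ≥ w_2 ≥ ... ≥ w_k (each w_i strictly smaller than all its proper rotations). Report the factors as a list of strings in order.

emit factor 1: 'g' (i=0, period=1)
emit factor 2: 'f' (i=1, period=1)
emit factor 3: 'eh' (i=2, period=2)
emit factor 4: 'd' (i=4, period=1)
emit factor 5: 'cdehdfhfgd' (i=5, period=10)
emit factor 6: 'bchfdbhd' (i=15, period=8)
emit factor 7: 'bc' (i=23, period=2)
emit factor 8: 'b' (i=25, period=1)

["g", "f", "eh", "d", "cdehdfhfgd", "bchfdbhd", "bc", "b"]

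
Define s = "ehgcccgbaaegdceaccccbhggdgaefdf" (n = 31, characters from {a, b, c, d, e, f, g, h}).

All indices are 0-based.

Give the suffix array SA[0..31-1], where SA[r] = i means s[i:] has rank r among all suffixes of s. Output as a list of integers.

rank→(start, suffix):
  0 → (8, 'aaegdceaccccbhggdgaefdf')
  1 → (15, 'accccbhggdgaefdf')
  2 → (26, 'aefdf')
  3 → (9, 'aegdceaccccbhggdgaefdf')
  4 → (7, 'baaegdceaccccbhggdgaefdf')
  5 → (20, 'bhggdgaefdf')
  6 → (19, 'cbhggdgaefdf')
  7 → (18, 'ccbhggdgaefdf')
  8 → (17, 'cccbhggdgaefdf')
  9 → (16, 'ccccbhggdgaefdf')
  10 → (3, 'cccgbaaegdceaccccbhggdgaefdf')
  11 → (4, 'ccgbaaegdceaccccbhggdgaefdf')
  12 → (13, 'ceaccccbhggdgaefdf')
  13 → (5, 'cgbaaegdceaccccbhggdgaefdf')
  14 → (12, 'dceaccccbhggdgaefdf')
  15 → (29, 'df')
  16 → (24, 'dgaefdf')
  17 → (14, 'eaccccbhggdgaefdf')
  18 → (27, 'efdf')
  19 → (10, 'egdceaccccbhggdgaefdf')
  20 → (0, 'ehgcccgbaaegdceaccccbhggdgaefdf')
  21 → (30, 'f')
  22 → (28, 'fdf')
  23 → (25, 'gaefdf')
  24 → (6, 'gbaaegdceaccccbhggdgaefdf')
  25 → (2, 'gcccgbaaegdceaccccbhggdgaefdf')
  26 → (11, 'gdceaccccbhggdgaefdf')
  27 → (23, 'gdgaefdf')
  28 → (22, 'ggdgaefdf')
  29 → (1, 'hgcccgbaaegdceaccccbhggdgaefdf')
  30 → (21, 'hggdgaefdf')

[8, 15, 26, 9, 7, 20, 19, 18, 17, 16, 3, 4, 13, 5, 12, 29, 24, 14, 27, 10, 0, 30, 28, 25, 6, 2, 11, 23, 22, 1, 21]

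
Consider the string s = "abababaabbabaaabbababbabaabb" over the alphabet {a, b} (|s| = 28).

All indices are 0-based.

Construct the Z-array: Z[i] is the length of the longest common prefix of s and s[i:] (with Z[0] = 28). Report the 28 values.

[28, 0, 5, 0, 3, 0, 1, 2, 0, 0, 3, 0, 1, 1, 2, 0, 0, 4, 0, 2, 0, 0, 3, 0, 1, 2, 0, 0]

Z[0]=28
i=1: i≥r, start 0; Z[1]=0
i=2: i≥r, start 0; Z[2]=5 grow→box=[2,7)
i=3: min(r-i=4, Z[1]=0)=0; Z[3]=0
i=4: min(r-i=3, Z[2]=5)=3; Z[4]=3
i=5: min(r-i=2, Z[3]=0)=0; Z[5]=0
i=6: min(r-i=1, Z[4]=3)=1; Z[6]=1
i=7: i≥r, start 0; Z[7]=2 grow→box=[7,9)
i=8: min(r-i=1, Z[1]=0)=0; Z[8]=0
i=9: i≥r, start 0; Z[9]=0
i=10: i≥r, start 0; Z[10]=3 grow→box=[10,13)
i=11: min(r-i=2, Z[1]=0)=0; Z[11]=0
i=12: min(r-i=1, Z[2]=5)=1; Z[12]=1
i=13: i≥r, start 0; Z[13]=1 grow→box=[13,14)
i=14: i≥r, start 0; Z[14]=2 grow→box=[14,16)
i=15: min(r-i=1, Z[1]=0)=0; Z[15]=0
i=16: i≥r, start 0; Z[16]=0
i=17: i≥r, start 0; Z[17]=4 grow→box=[17,21)
i=18: min(r-i=3, Z[1]=0)=0; Z[18]=0
i=19: min(r-i=2, Z[2]=5)=2; Z[19]=2
i=20: min(r-i=1, Z[3]=0)=0; Z[20]=0
i=21: i≥r, start 0; Z[21]=0
i=22: i≥r, start 0; Z[22]=3 grow→box=[22,25)
i=23: min(r-i=2, Z[1]=0)=0; Z[23]=0
i=24: min(r-i=1, Z[2]=5)=1; Z[24]=1
i=25: i≥r, start 0; Z[25]=2 grow→box=[25,27)
i=26: min(r-i=1, Z[1]=0)=0; Z[26]=0
i=27: i≥r, start 0; Z[27]=0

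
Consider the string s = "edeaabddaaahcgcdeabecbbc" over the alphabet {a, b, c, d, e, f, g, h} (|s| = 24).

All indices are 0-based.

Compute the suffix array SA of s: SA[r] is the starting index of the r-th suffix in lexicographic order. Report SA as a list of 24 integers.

rank | idx | suffix
   0 |   8 | aaahcgcdeabecbbc
   1 |   3 | aabddaaahcgcdeabecbbc
   2 |   9 | aahcgcdeabecbbc
   3 |   4 | abddaaahcgcdeabecbbc
   4 |  17 | abecbbc
   5 |  10 | ahcgcdeabecbbc
   6 |  21 | bbc
   7 |  22 | bc
   8 |   5 | bddaaahcgcdeabecbbc
   9 |  18 | becbbc
  10 |  23 | c
  11 |  20 | cbbc
  12 |  14 | cdeabecbbc
  13 |  12 | cgcdeabecbbc
  14 |   7 | daaahcgcdeabecbbc
  15 |   6 | ddaaahcgcdeabecbbc
  16 |   1 | deaabddaaahcgcdeabecbbc
  17 |  15 | deabecbbc
  18 |   2 | eaabddaaahcgcdeabecbbc
  19 |  16 | eabecbbc
  20 |  19 | ecbbc
  21 |   0 | edeaabddaaahcgcdeabecbbc
  22 |  13 | gcdeabecbbc
  23 |  11 | hcgcdeabecbbc

[8, 3, 9, 4, 17, 10, 21, 22, 5, 18, 23, 20, 14, 12, 7, 6, 1, 15, 2, 16, 19, 0, 13, 11]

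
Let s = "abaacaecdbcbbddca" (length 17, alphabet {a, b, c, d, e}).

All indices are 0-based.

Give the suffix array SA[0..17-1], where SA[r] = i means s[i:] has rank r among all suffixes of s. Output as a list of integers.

rank | idx | suffix
   0 |  16 | a
   1 |   2 | aacaecdbcbbddca
   2 |   0 | abaacaecdbcbbddca
   3 |   3 | acaecdbcbbddca
   4 |   5 | aecdbcbbddca
   5 |   1 | baacaecdbcbbddca
   6 |  11 | bbddca
   7 |   9 | bcbbddca
   8 |  12 | bddca
   9 |  15 | ca
  10 |   4 | caecdbcbbddca
  11 |  10 | cbbddca
  12 |   7 | cdbcbbddca
  13 |   8 | dbcbbddca
  14 |  14 | dca
  15 |  13 | ddca
  16 |   6 | ecdbcbbddca

[16, 2, 0, 3, 5, 1, 11, 9, 12, 15, 4, 10, 7, 8, 14, 13, 6]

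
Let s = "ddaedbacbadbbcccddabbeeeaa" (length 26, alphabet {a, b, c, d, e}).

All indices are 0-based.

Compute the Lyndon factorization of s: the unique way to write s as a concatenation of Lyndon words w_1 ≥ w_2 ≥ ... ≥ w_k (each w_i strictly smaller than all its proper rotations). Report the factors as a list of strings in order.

["d", "d", "aedb", "acbadbbcccdd", "abbeee", "a", "a"]

emit factor 1: 'd' (i=0, period=1)
emit factor 2: 'd' (i=1, period=1)
emit factor 3: 'aedb' (i=2, period=4)
emit factor 4: 'acbadbbcccdd' (i=6, period=12)
emit factor 5: 'abbeee' (i=18, period=6)
emit factor 6: 'a' (i=24, period=1)
emit factor 7: 'a' (i=25, period=1)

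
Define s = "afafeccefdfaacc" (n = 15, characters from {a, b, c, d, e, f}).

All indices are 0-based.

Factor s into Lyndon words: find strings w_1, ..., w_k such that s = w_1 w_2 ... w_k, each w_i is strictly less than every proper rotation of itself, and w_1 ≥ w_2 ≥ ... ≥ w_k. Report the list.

emit factor 1: 'afafeccefdf' (i=0, period=11)
emit factor 2: 'aacc' (i=11, period=4)

["afafeccefdf", "aacc"]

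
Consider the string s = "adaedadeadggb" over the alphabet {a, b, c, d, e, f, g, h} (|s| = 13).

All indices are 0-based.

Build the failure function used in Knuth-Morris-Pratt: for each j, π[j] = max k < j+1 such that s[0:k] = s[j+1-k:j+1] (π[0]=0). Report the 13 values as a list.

[0, 0, 1, 0, 0, 1, 2, 0, 1, 2, 0, 0, 0]

π[0] = 0
j=1 s[j]='d': π[1]=0 (border '')
j=2 s[j]='a': π[2]=1 (border 'a')
j=3 s[j]='e': k: 1→0; π[3]=0 (border '')
j=4 s[j]='d': π[4]=0 (border '')
j=5 s[j]='a': π[5]=1 (border 'a')
j=6 s[j]='d': π[6]=2 (border 'ad')
j=7 s[j]='e': k: 2→0; π[7]=0 (border '')
j=8 s[j]='a': π[8]=1 (border 'a')
j=9 s[j]='d': π[9]=2 (border 'ad')
j=10 s[j]='g': k: 2→0; π[10]=0 (border '')
j=11 s[j]='g': π[11]=0 (border '')
j=12 s[j]='b': π[12]=0 (border '')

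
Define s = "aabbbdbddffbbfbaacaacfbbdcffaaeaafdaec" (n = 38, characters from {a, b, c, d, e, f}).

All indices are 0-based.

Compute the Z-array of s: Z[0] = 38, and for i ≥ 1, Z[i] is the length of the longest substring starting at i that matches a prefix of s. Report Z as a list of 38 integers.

[38, 1, 0, 0, 0, 0, 0, 0, 0, 0, 0, 0, 0, 0, 0, 2, 1, 0, 2, 1, 0, 0, 0, 0, 0, 0, 0, 0, 2, 1, 0, 2, 1, 0, 0, 1, 0, 0]

Z[0]=38
i=1: i≥r, start 0; Z[1]=1 grow→box=[1,2)
i=2: i≥r, start 0; Z[2]=0
i=3: i≥r, start 0; Z[3]=0
i=4: i≥r, start 0; Z[4]=0
i=5: i≥r, start 0; Z[5]=0
i=6: i≥r, start 0; Z[6]=0
i=7: i≥r, start 0; Z[7]=0
i=8: i≥r, start 0; Z[8]=0
i=9: i≥r, start 0; Z[9]=0
i=10: i≥r, start 0; Z[10]=0
i=11: i≥r, start 0; Z[11]=0
i=12: i≥r, start 0; Z[12]=0
i=13: i≥r, start 0; Z[13]=0
i=14: i≥r, start 0; Z[14]=0
i=15: i≥r, start 0; Z[15]=2 grow→box=[15,17)
i=16: min(r-i=1, Z[1]=1)=1; Z[16]=1
i=17: i≥r, start 0; Z[17]=0
i=18: i≥r, start 0; Z[18]=2 grow→box=[18,20)
i=19: min(r-i=1, Z[1]=1)=1; Z[19]=1
i=20: i≥r, start 0; Z[20]=0
i=21: i≥r, start 0; Z[21]=0
i=22: i≥r, start 0; Z[22]=0
i=23: i≥r, start 0; Z[23]=0
i=24: i≥r, start 0; Z[24]=0
i=25: i≥r, start 0; Z[25]=0
i=26: i≥r, start 0; Z[26]=0
i=27: i≥r, start 0; Z[27]=0
i=28: i≥r, start 0; Z[28]=2 grow→box=[28,30)
i=29: min(r-i=1, Z[1]=1)=1; Z[29]=1
i=30: i≥r, start 0; Z[30]=0
i=31: i≥r, start 0; Z[31]=2 grow→box=[31,33)
i=32: min(r-i=1, Z[1]=1)=1; Z[32]=1
i=33: i≥r, start 0; Z[33]=0
i=34: i≥r, start 0; Z[34]=0
i=35: i≥r, start 0; Z[35]=1 grow→box=[35,36)
i=36: i≥r, start 0; Z[36]=0
i=37: i≥r, start 0; Z[37]=0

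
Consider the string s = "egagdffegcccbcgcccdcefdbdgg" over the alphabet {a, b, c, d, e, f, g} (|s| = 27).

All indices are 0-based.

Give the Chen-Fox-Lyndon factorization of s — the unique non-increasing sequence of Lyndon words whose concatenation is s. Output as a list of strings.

emit factor 1: 'eg' (i=0, period=2)
emit factor 2: 'agdffegcccbcgcccdcefdbdgg' (i=2, period=25)

["eg", "agdffegcccbcgcccdcefdbdgg"]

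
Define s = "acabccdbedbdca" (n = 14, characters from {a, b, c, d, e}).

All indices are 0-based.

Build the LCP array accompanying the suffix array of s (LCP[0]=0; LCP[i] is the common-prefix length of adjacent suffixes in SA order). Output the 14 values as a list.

[0, 1, 1, 0, 1, 1, 0, 2, 1, 1, 0, 2, 1, 0]

rank→(start, suffix):
  0 → (13, 'a')
  1 → (2, 'abccdbedbdca')
  2 → (0, 'acabccdbedbdca')
  3 → (3, 'bccdbedbdca')
  4 → (10, 'bdca')
  5 → (7, 'bedbdca')
  6 → (12, 'ca')
  7 → (1, 'cabccdbedbdca')
  8 → (4, 'ccdbedbdca')
  9 → (5, 'cdbedbdca')
  10 → (9, 'dbdca')
  11 → (6, 'dbedbdca')
  12 → (11, 'dca')
  13 → (8, 'edbdca')

SA = [13, 2, 0, 3, 10, 7, 12, 1, 4, 5, 9, 6, 11, 8]
[i] adj suffixes → lcp
  [1] 13/2 → 1 ('a')
  [2] 2/0 → 1 ('a')
  [3] 0/3 → 0 ('')
  [4] 3/10 → 1 ('b')
  [5] 10/7 → 1 ('b')
  [6] 7/12 → 0 ('')
  [7] 12/1 → 2 ('ca')
  [8] 1/4 → 1 ('c')
  [9] 4/5 → 1 ('c')
  [10] 5/9 → 0 ('')
  [11] 9/6 → 2 ('db')
  [12] 6/11 → 1 ('d')
  [13] 11/8 → 0 ('')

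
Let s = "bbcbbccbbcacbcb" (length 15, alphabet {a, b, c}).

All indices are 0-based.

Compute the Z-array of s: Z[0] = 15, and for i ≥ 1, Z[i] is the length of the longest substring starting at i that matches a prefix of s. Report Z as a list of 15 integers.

[15, 1, 0, 3, 1, 0, 0, 3, 1, 0, 0, 0, 1, 0, 1]

Z[0]=15
i=1: i≥r, start 0; Z[1]=1 scan→box=[1,2)
i=2: i≥r, start 0; Z[2]=0
i=3: i≥r, start 0; Z[3]=3 scan→box=[3,6)
i=4: min(r-i=2, Z[1]=1)=1; Z[4]=1
i=5: min(r-i=1, Z[2]=0)=0; Z[5]=0
i=6: i≥r, start 0; Z[6]=0
i=7: i≥r, start 0; Z[7]=3 scan→box=[7,10)
i=8: min(r-i=2, Z[1]=1)=1; Z[8]=1
i=9: min(r-i=1, Z[2]=0)=0; Z[9]=0
i=10: i≥r, start 0; Z[10]=0
i=11: i≥r, start 0; Z[11]=0
i=12: i≥r, start 0; Z[12]=1 scan→box=[12,13)
i=13: i≥r, start 0; Z[13]=0
i=14: i≥r, start 0; Z[14]=1 scan→box=[14,15)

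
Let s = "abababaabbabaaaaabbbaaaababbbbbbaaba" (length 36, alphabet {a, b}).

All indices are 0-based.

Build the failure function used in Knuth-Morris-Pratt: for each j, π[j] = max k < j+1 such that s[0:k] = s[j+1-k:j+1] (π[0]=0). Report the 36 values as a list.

[0, 0, 1, 2, 3, 4, 5, 1, 2, 0, 1, 2, 3, 1, 1, 1, 1, 2, 0, 0, 1, 1, 1, 1, 2, 3, 4, 0, 0, 0, 0, 0, 1, 1, 2, 3]

π[0] = 0
j=1 s[j]='b': π[1]=0 (border '')
j=2 s[j]='a': π[2]=1 (border 'a')
j=3 s[j]='b': π[3]=2 (border 'ab')
j=4 s[j]='a': π[4]=3 (border 'aba')
j=5 s[j]='b': π[5]=4 (border 'abab')
j=6 s[j]='a': π[6]=5 (border 'ababa')
j=7 s[j]='a': k: 5→3→1→0; π[7]=1 (border 'a')
j=8 s[j]='b': π[8]=2 (border 'ab')
j=9 s[j]='b': k: 2→0; π[9]=0 (border '')
j=10 s[j]='a': π[10]=1 (border 'a')
j=11 s[j]='b': π[11]=2 (border 'ab')
j=12 s[j]='a': π[12]=3 (border 'aba')
j=13 s[j]='a': k: 3→1→0; π[13]=1 (border 'a')
j=14 s[j]='a': k: 1→0; π[14]=1 (border 'a')
j=15 s[j]='a': k: 1→0; π[15]=1 (border 'a')
j=16 s[j]='a': k: 1→0; π[16]=1 (border 'a')
j=17 s[j]='b': π[17]=2 (border 'ab')
j=18 s[j]='b': k: 2→0; π[18]=0 (border '')
j=19 s[j]='b': π[19]=0 (border '')
j=20 s[j]='a': π[20]=1 (border 'a')
j=21 s[j]='a': k: 1→0; π[21]=1 (border 'a')
j=22 s[j]='a': k: 1→0; π[22]=1 (border 'a')
j=23 s[j]='a': k: 1→0; π[23]=1 (border 'a')
j=24 s[j]='b': π[24]=2 (border 'ab')
j=25 s[j]='a': π[25]=3 (border 'aba')
j=26 s[j]='b': π[26]=4 (border 'abab')
j=27 s[j]='b': k: 4→2→0; π[27]=0 (border '')
j=28 s[j]='b': π[28]=0 (border '')
j=29 s[j]='b': π[29]=0 (border '')
j=30 s[j]='b': π[30]=0 (border '')
j=31 s[j]='b': π[31]=0 (border '')
j=32 s[j]='a': π[32]=1 (border 'a')
j=33 s[j]='a': k: 1→0; π[33]=1 (border 'a')
j=34 s[j]='b': π[34]=2 (border 'ab')
j=35 s[j]='a': π[35]=3 (border 'aba')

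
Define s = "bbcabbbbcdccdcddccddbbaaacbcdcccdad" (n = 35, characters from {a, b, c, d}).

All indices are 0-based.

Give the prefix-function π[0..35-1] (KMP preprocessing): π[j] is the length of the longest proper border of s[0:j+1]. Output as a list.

[0, 1, 0, 0, 1, 2, 2, 2, 3, 0, 0, 0, 0, 0, 0, 0, 0, 0, 0, 0, 1, 2, 0, 0, 0, 0, 1, 0, 0, 0, 0, 0, 0, 0, 0]

π[0] = 0
j=1 s[j]='b': π[1]=1 (border 'b')
j=2 s[j]='c': k: 1→0; π[2]=0 (border '')
j=3 s[j]='a': π[3]=0 (border '')
j=4 s[j]='b': π[4]=1 (border 'b')
j=5 s[j]='b': π[5]=2 (border 'bb')
j=6 s[j]='b': k: 2→1; π[6]=2 (border 'bb')
j=7 s[j]='b': k: 2→1; π[7]=2 (border 'bb')
j=8 s[j]='c': π[8]=3 (border 'bbc')
j=9 s[j]='d': k: 3→0; π[9]=0 (border '')
j=10 s[j]='c': π[10]=0 (border '')
j=11 s[j]='c': π[11]=0 (border '')
j=12 s[j]='d': π[12]=0 (border '')
j=13 s[j]='c': π[13]=0 (border '')
j=14 s[j]='d': π[14]=0 (border '')
j=15 s[j]='d': π[15]=0 (border '')
j=16 s[j]='c': π[16]=0 (border '')
j=17 s[j]='c': π[17]=0 (border '')
j=18 s[j]='d': π[18]=0 (border '')
j=19 s[j]='d': π[19]=0 (border '')
j=20 s[j]='b': π[20]=1 (border 'b')
j=21 s[j]='b': π[21]=2 (border 'bb')
j=22 s[j]='a': k: 2→1→0; π[22]=0 (border '')
j=23 s[j]='a': π[23]=0 (border '')
j=24 s[j]='a': π[24]=0 (border '')
j=25 s[j]='c': π[25]=0 (border '')
j=26 s[j]='b': π[26]=1 (border 'b')
j=27 s[j]='c': k: 1→0; π[27]=0 (border '')
j=28 s[j]='d': π[28]=0 (border '')
j=29 s[j]='c': π[29]=0 (border '')
j=30 s[j]='c': π[30]=0 (border '')
j=31 s[j]='c': π[31]=0 (border '')
j=32 s[j]='d': π[32]=0 (border '')
j=33 s[j]='a': π[33]=0 (border '')
j=34 s[j]='d': π[34]=0 (border '')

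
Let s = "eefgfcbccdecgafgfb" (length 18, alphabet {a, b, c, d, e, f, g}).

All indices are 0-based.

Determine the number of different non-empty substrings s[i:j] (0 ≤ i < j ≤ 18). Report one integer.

rank | idx | suffix
   0 |  13 | afgfb
   1 |  17 | b
   2 |   6 | bccdecgafgfb
   3 |   5 | cbccdecgafgfb
   4 |   7 | ccdecgafgfb
   5 |   8 | cdecgafgfb
   6 |  11 | cgafgfb
   7 |   9 | decgafgfb
   8 |  10 | ecgafgfb
   9 |   0 | eefgfcbccdecgafgfb
  10 |   1 | efgfcbccdecgafgfb
  11 |  16 | fb
  12 |   4 | fcbccdecgafgfb
  13 |  14 | fgfb
  14 |   2 | fgfcbccdecgafgfb
  15 |  12 | gafgfb
  16 |  15 | gfb
  17 |   3 | gfcbccdecgafgfb

SA = [13, 17, 6, 5, 7, 8, 11, 9, 10, 0, 1, 16, 4, 14, 2, 12, 15, 3]
[i] adj suffixes → lcp
  [1] 13/17 → 0 ('')
  [2] 17/6 → 1 ('b')
  [3] 6/5 → 0 ('')
  [4] 5/7 → 1 ('c')
  [5] 7/8 → 1 ('c')
  [6] 8/11 → 1 ('c')
  [7] 11/9 → 0 ('')
  [8] 9/10 → 0 ('')
  [9] 10/0 → 1 ('e')
  [10] 0/1 → 1 ('e')
  [11] 1/16 → 0 ('')
  [12] 16/4 → 1 ('f')
  [13] 4/14 → 1 ('f')
  [14] 14/2 → 3 ('fgf')
  [15] 2/12 → 0 ('')
  [16] 12/15 → 1 ('g')
  [17] 15/3 → 2 ('gf')

n(n+1)/2 = 18·19/2 = 171
Σ LCP = 0 + 0 + 1 + 0 + 1 + 1 + 1 + 0 + 0 + 1 + 1 + 0 + 1 + 1 + 3 + 0 + 1 + 2 = 14
distinct = 171 − 14 = 157

157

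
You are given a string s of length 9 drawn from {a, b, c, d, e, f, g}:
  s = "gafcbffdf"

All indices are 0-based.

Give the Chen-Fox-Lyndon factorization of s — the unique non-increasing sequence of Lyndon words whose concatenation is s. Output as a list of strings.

emit factor 1: 'g' (i=0, period=1)
emit factor 2: 'afcbffdf' (i=1, period=8)

["g", "afcbffdf"]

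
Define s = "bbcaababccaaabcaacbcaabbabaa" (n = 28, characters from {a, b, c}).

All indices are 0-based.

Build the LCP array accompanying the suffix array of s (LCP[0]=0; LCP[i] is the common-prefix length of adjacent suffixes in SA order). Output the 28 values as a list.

[0, 1, 2, 2, 3, 3, 2, 1, 3, 2, 2, 3, 1, 0, 2, 3, 1, 2, 1, 5, 4, 2, 0, 3, 4, 3, 1, 1]

sorted suffixes:
  #0 SA[0]=27  'a'
  #1 SA[1]=26  'aa'
  #2 SA[2]=10  'aaabcaacbcaabbabaa'
  #3 SA[3]=3  'aababccaaabcaacbcaabbabaa'
  #4 SA[4]=20  'aabbabaa'
  #5 SA[5]=11  'aabcaacbcaabbabaa'
  #6 SA[6]=15  'aacbcaabbabaa'
  #7 SA[7]=24  'abaa'
  #8 SA[8]=4  'ababccaaabcaacbcaabbabaa'
  #9 SA[9]=21  'abbabaa'
  #10 SA[10]=12  'abcaacbcaabbabaa'
  #11 SA[11]=6  'abccaaabcaacbcaabbabaa'
  #12 SA[12]=16  'acbcaabbabaa'
  #13 SA[13]=25  'baa'
  #14 SA[14]=23  'babaa'
  #15 SA[15]=5  'babccaaabcaacbcaabbabaa'
  #16 SA[16]=22  'bbabaa'
  #17 SA[17]=0  'bbcaababccaaabcaacbcaabbabaa'
  #18 SA[18]=1  'bcaababccaaabcaacbcaabbabaa'
  #19 SA[19]=18  'bcaabbabaa'
  #20 SA[20]=13  'bcaacbcaabbabaa'
  #21 SA[21]=7  'bccaaabcaacbcaabbabaa'
  #22 SA[22]=9  'caaabcaacbcaabbabaa'
  #23 SA[23]=2  'caababccaaabcaacbcaabbabaa'
  #24 SA[24]=19  'caabbabaa'
  #25 SA[25]=14  'caacbcaabbabaa'
  #26 SA[26]=17  'cbcaabbabaa'
  #27 SA[27]=8  'ccaaabcaacbcaabbabaa'

SA = [27, 26, 10, 3, 20, 11, 15, 24, 4, 21, 12, 6, 16, 25, 23, 5, 22, 0, 1, 18, 13, 7, 9, 2, 19, 14, 17, 8]
rank  pair      lcp
   1  s[27:],s[26:]  1  'a'
   2  s[26:],s[10:]  2  'aa'
   3  s[10:],s[3:]  2  'aa'
   4  s[3:],s[20:]  3  'aab'
   5  s[20:],s[11:]  3  'aab'
   6  s[11:],s[15:]  2  'aa'
   7  s[15:],s[24:]  1  'a'
   8  s[24:],s[4:]  3  'aba'
   9  s[4:],s[21:]  2  'ab'
  10  s[21:],s[12:]  2  'ab'
  11  s[12:],s[6:]  3  'abc'
  12  s[6:],s[16:]  1  'a'
  13  s[16:],s[25:]  0  ''
  14  s[25:],s[23:]  2  'ba'
  15  s[23:],s[5:]  3  'bab'
  16  s[5:],s[22:]  1  'b'
  17  s[22:],s[0:]  2  'bb'
  18  s[0:],s[1:]  1  'b'
  19  s[1:],s[18:]  5  'bcaab'
  20  s[18:],s[13:]  4  'bcaa'
  21  s[13:],s[7:]  2  'bc'
  22  s[7:],s[9:]  0  ''
  23  s[9:],s[2:]  3  'caa'
  24  s[2:],s[19:]  4  'caab'
  25  s[19:],s[14:]  3  'caa'
  26  s[14:],s[17:]  1  'c'
  27  s[17:],s[8:]  1  'c'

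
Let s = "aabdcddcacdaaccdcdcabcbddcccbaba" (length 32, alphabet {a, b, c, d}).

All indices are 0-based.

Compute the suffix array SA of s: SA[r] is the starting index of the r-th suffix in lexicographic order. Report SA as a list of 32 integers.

rank→(start, suffix):
  0 → (31, 'a')
  1 → (0, 'aabdcddcacdaaccdcdcabcbddcccbaba')
  2 → (11, 'aaccdcdcabcbddcccbaba')
  3 → (29, 'aba')
  4 → (19, 'abcbddcccbaba')
  5 → (1, 'abdcddcacdaaccdcdcabcbddcccbaba')
  6 → (12, 'accdcdcabcbddcccbaba')
  7 → (8, 'acdaaccdcdcabcbddcccbaba')
  8 → (30, 'ba')
  9 → (28, 'baba')
  10 → (20, 'bcbddcccbaba')
  11 → (2, 'bdcddcacdaaccdcdcabcbddcccbaba')
  12 → (22, 'bddcccbaba')
  13 → (18, 'cabcbddcccbaba')
  14 → (7, 'cacdaaccdcdcabcbddcccbaba')
  15 → (27, 'cbaba')
  16 → (21, 'cbddcccbaba')
  17 → (26, 'ccbaba')
  18 → (25, 'cccbaba')
  19 → (13, 'ccdcdcabcbddcccbaba')
  20 → (9, 'cdaaccdcdcabcbddcccbaba')
  21 → (16, 'cdcabcbddcccbaba')
  22 → (14, 'cdcdcabcbddcccbaba')
  23 → (4, 'cddcacdaaccdcdcabcbddcccbaba')
  24 → (10, 'daaccdcdcabcbddcccbaba')
  25 → (17, 'dcabcbddcccbaba')
  26 → (6, 'dcacdaaccdcdcabcbddcccbaba')
  27 → (24, 'dcccbaba')
  28 → (15, 'dcdcabcbddcccbaba')
  29 → (3, 'dcddcacdaaccdcdcabcbddcccbaba')
  30 → (5, 'ddcacdaaccdcdcabcbddcccbaba')
  31 → (23, 'ddcccbaba')

[31, 0, 11, 29, 19, 1, 12, 8, 30, 28, 20, 2, 22, 18, 7, 27, 21, 26, 25, 13, 9, 16, 14, 4, 10, 17, 6, 24, 15, 3, 5, 23]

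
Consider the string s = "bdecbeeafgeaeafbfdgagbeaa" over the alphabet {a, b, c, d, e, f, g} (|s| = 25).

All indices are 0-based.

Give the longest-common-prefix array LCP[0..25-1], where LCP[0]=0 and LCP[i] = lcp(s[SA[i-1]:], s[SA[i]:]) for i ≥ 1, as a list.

[0, 1, 1, 1, 2, 1, 0, 1, 2, 1, 0, 0, 1, 0, 2, 2, 3, 1, 1, 0, 1, 1, 0, 1, 1]

sorted suffixes:
  #0 SA[0]=24  'a'
  #1 SA[1]=23  'aa'
  #2 SA[2]=11  'aeafbfdgagbeaa'
  #3 SA[3]=13  'afbfdgagbeaa'
  #4 SA[4]=7  'afgeaeafbfdgagbeaa'
  #5 SA[5]=19  'agbeaa'
  #6 SA[6]=0  'bdecbeeafgeaeafbfdgagbeaa'
  #7 SA[7]=21  'beaa'
  #8 SA[8]=4  'beeafgeaeafbfdgagbeaa'
  #9 SA[9]=15  'bfdgagbeaa'
  #10 SA[10]=3  'cbeeafgeaeafbfdgagbeaa'
  #11 SA[11]=1  'decbeeafgeaeafbfdgagbeaa'
  #12 SA[12]=17  'dgagbeaa'
  #13 SA[13]=22  'eaa'
  #14 SA[14]=10  'eaeafbfdgagbeaa'
  #15 SA[15]=12  'eafbfdgagbeaa'
  #16 SA[16]=6  'eafgeaeafbfdgagbeaa'
  #17 SA[17]=2  'ecbeeafgeaeafbfdgagbeaa'
  #18 SA[18]=5  'eeafgeaeafbfdgagbeaa'
  #19 SA[19]=14  'fbfdgagbeaa'
  #20 SA[20]=16  'fdgagbeaa'
  #21 SA[21]=8  'fgeaeafbfdgagbeaa'
  #22 SA[22]=18  'gagbeaa'
  #23 SA[23]=20  'gbeaa'
  #24 SA[24]=9  'geaeafbfdgagbeaa'

SA = [24, 23, 11, 13, 7, 19, 0, 21, 4, 15, 3, 1, 17, 22, 10, 12, 6, 2, 5, 14, 16, 8, 18, 20, 9]
rank  pair      lcp
   1  s[24:],s[23:]  1  'a'
   2  s[23:],s[11:]  1  'a'
   3  s[11:],s[13:]  1  'a'
   4  s[13:],s[7:]  2  'af'
   5  s[7:],s[19:]  1  'a'
   6  s[19:],s[0:]  0  ''
   7  s[0:],s[21:]  1  'b'
   8  s[21:],s[4:]  2  'be'
   9  s[4:],s[15:]  1  'b'
  10  s[15:],s[3:]  0  ''
  11  s[3:],s[1:]  0  ''
  12  s[1:],s[17:]  1  'd'
  13  s[17:],s[22:]  0  ''
  14  s[22:],s[10:]  2  'ea'
  15  s[10:],s[12:]  2  'ea'
  16  s[12:],s[6:]  3  'eaf'
  17  s[6:],s[2:]  1  'e'
  18  s[2:],s[5:]  1  'e'
  19  s[5:],s[14:]  0  ''
  20  s[14:],s[16:]  1  'f'
  21  s[16:],s[8:]  1  'f'
  22  s[8:],s[18:]  0  ''
  23  s[18:],s[20:]  1  'g'
  24  s[20:],s[9:]  1  'g'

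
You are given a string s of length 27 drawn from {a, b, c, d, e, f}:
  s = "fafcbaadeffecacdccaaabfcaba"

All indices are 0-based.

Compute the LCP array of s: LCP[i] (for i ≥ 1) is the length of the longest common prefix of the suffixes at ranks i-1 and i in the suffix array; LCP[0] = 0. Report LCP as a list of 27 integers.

sorted suffixes:
  #0 SA[0]=26  'a'
  #1 SA[1]=18  'aaabfcaba'
  #2 SA[2]=19  'aabfcaba'
  #3 SA[3]=5  'aadeffecacdccaaabfcaba'
  #4 SA[4]=24  'aba'
  #5 SA[5]=20  'abfcaba'
  #6 SA[6]=13  'acdccaaabfcaba'
  #7 SA[7]=6  'adeffecacdccaaabfcaba'
  #8 SA[8]=1  'afcbaadeffecacdccaaabfcaba'
  #9 SA[9]=25  'ba'
  #10 SA[10]=4  'baadeffecacdccaaabfcaba'
  #11 SA[11]=21  'bfcaba'
  #12 SA[12]=17  'caaabfcaba'
  #13 SA[13]=23  'caba'
  #14 SA[14]=12  'cacdccaaabfcaba'
  #15 SA[15]=3  'cbaadeffecacdccaaabfcaba'
  #16 SA[16]=16  'ccaaabfcaba'
  #17 SA[17]=14  'cdccaaabfcaba'
  #18 SA[18]=15  'dccaaabfcaba'
  #19 SA[19]=7  'deffecacdccaaabfcaba'
  #20 SA[20]=11  'ecacdccaaabfcaba'
  #21 SA[21]=8  'effecacdccaaabfcaba'
  #22 SA[22]=0  'fafcbaadeffecacdccaaabfcaba'
  #23 SA[23]=22  'fcaba'
  #24 SA[24]=2  'fcbaadeffecacdccaaabfcaba'
  #25 SA[25]=10  'fecacdccaaabfcaba'
  #26 SA[26]=9  'ffecacdccaaabfcaba'

SA = [26, 18, 19, 5, 24, 20, 13, 6, 1, 25, 4, 21, 17, 23, 12, 3, 16, 14, 15, 7, 11, 8, 0, 22, 2, 10, 9]
[i] adj suffixes → lcp
  [1] 26/18 → 1 ('a')
  [2] 18/19 → 2 ('aa')
  [3] 19/5 → 2 ('aa')
  [4] 5/24 → 1 ('a')
  [5] 24/20 → 2 ('ab')
  [6] 20/13 → 1 ('a')
  [7] 13/6 → 1 ('a')
  [8] 6/1 → 1 ('a')
  [9] 1/25 → 0 ('')
  [10] 25/4 → 2 ('ba')
  [11] 4/21 → 1 ('b')
  [12] 21/17 → 0 ('')
  [13] 17/23 → 2 ('ca')
  [14] 23/12 → 2 ('ca')
  [15] 12/3 → 1 ('c')
  [16] 3/16 → 1 ('c')
  [17] 16/14 → 1 ('c')
  [18] 14/15 → 0 ('')
  [19] 15/7 → 1 ('d')
  [20] 7/11 → 0 ('')
  [21] 11/8 → 1 ('e')
  [22] 8/0 → 0 ('')
  [23] 0/22 → 1 ('f')
  [24] 22/2 → 2 ('fc')
  [25] 2/10 → 1 ('f')
  [26] 10/9 → 1 ('f')

[0, 1, 2, 2, 1, 2, 1, 1, 1, 0, 2, 1, 0, 2, 2, 1, 1, 1, 0, 1, 0, 1, 0, 1, 2, 1, 1]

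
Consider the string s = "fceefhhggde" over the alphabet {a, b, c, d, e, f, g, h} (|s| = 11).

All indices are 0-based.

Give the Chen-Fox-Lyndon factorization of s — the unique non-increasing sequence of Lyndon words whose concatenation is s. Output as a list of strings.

["f", "ceefhhggde"]

emit factor 1: 'f' (i=0, period=1)
emit factor 2: 'ceefhhggde' (i=1, period=10)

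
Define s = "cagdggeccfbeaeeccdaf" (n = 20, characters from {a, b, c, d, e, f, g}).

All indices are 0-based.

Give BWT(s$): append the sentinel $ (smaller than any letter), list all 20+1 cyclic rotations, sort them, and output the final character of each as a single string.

rank  rotation               last
    0  $cagdggeccfbeaeeccdaf  f
    1  aeeccdaf$cagdggeccfbe  e
    2  af$cagdggeccfbeaeeccd  d
    3  agdggeccfbeaeeccdaf$c  c
    4  beaeeccdaf$cagdggeccf  f
    5  cagdggeccfbeaeeccdaf$  $
    6  ccdaf$cagdggeccfbeaee  e
    7  ccfbeaeeccdaf$cagdgge  e
    8  cdaf$cagdggeccfbeaeec  c
    9  cfbeaeeccdaf$cagdggec  c
   10  daf$cagdggeccfbeaeecc  c
   11  dggeccfbeaeeccdaf$cag  g
   12  eaeeccdaf$cagdggeccfb  b
   13  eccdaf$cagdggeccfbeae  e
   14  eccfbeaeeccdaf$cagdgg  g
   15  eeccdaf$cagdggeccfbea  a
   16  f$cagdggeccfbeaeeccda  a
   17  fbeaeeccdaf$cagdggecc  c
   18  gdggeccfbeaeeccdaf$ca  a
   19  geccfbeaeeccdaf$cagdg  g
   20  ggeccfbeaeeccdaf$cagd  d

fedcf$eecccgbegaacagd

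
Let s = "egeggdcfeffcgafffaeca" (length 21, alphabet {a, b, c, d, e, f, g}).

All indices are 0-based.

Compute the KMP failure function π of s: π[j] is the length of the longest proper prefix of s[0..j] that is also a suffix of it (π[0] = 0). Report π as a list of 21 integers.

π[0] = 0
j=1 s[j]='g': π[1]=0 (border '')
j=2 s[j]='e': π[2]=1 (border 'e')
j=3 s[j]='g': π[3]=2 (border 'eg')
j=4 s[j]='g': k: 2→0; π[4]=0 (border '')
j=5 s[j]='d': π[5]=0 (border '')
j=6 s[j]='c': π[6]=0 (border '')
j=7 s[j]='f': π[7]=0 (border '')
j=8 s[j]='e': π[8]=1 (border 'e')
j=9 s[j]='f': k: 1→0; π[9]=0 (border '')
j=10 s[j]='f': π[10]=0 (border '')
j=11 s[j]='c': π[11]=0 (border '')
j=12 s[j]='g': π[12]=0 (border '')
j=13 s[j]='a': π[13]=0 (border '')
j=14 s[j]='f': π[14]=0 (border '')
j=15 s[j]='f': π[15]=0 (border '')
j=16 s[j]='f': π[16]=0 (border '')
j=17 s[j]='a': π[17]=0 (border '')
j=18 s[j]='e': π[18]=1 (border 'e')
j=19 s[j]='c': k: 1→0; π[19]=0 (border '')
j=20 s[j]='a': π[20]=0 (border '')

[0, 0, 1, 2, 0, 0, 0, 0, 1, 0, 0, 0, 0, 0, 0, 0, 0, 0, 1, 0, 0]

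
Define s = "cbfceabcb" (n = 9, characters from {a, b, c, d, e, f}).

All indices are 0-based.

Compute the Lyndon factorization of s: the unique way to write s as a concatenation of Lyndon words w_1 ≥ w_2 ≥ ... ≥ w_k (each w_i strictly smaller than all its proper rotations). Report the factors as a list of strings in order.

["c", "bfce", "abcb"]

emit factor 1: 'c' (i=0, period=1)
emit factor 2: 'bfce' (i=1, period=4)
emit factor 3: 'abcb' (i=5, period=4)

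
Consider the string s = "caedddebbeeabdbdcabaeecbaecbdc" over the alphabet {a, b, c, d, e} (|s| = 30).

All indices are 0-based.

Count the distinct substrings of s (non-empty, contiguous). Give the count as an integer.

sorted suffixes:
  #0 SA[0]=17  'abaeecbaecbdc'
  #1 SA[1]=11  'abdbdcabaeecbaecbdc'
  #2 SA[2]=24  'aecbdc'
  #3 SA[3]=1  'aedddebbeeabdbdcabaeecbaecbdc'
  #4 SA[4]=19  'aeecbaecbdc'
  #5 SA[5]=23  'baecbdc'
  #6 SA[6]=18  'baeecbaecbdc'
  #7 SA[7]=7  'bbeeabdbdcabaeecbaecbdc'
  #8 SA[8]=12  'bdbdcabaeecbaecbdc'
  #9 SA[9]=27  'bdc'
  #10 SA[10]=14  'bdcabaeecbaecbdc'
  #11 SA[11]=8  'beeabdbdcabaeecbaecbdc'
  #12 SA[12]=29  'c'
  #13 SA[13]=16  'cabaeecbaecbdc'
  #14 SA[14]=0  'caedddebbeeabdbdcabaeecbaecbdc'
  #15 SA[15]=22  'cbaecbdc'
  #16 SA[16]=26  'cbdc'
  #17 SA[17]=13  'dbdcabaeecbaecbdc'
  #18 SA[18]=28  'dc'
  #19 SA[19]=15  'dcabaeecbaecbdc'
  #20 SA[20]=3  'dddebbeeabdbdcabaeecbaecbdc'
  #21 SA[21]=4  'ddebbeeabdbdcabaeecbaecbdc'
  #22 SA[22]=5  'debbeeabdbdcabaeecbaecbdc'
  #23 SA[23]=10  'eabdbdcabaeecbaecbdc'
  #24 SA[24]=6  'ebbeeabdbdcabaeecbaecbdc'
  #25 SA[25]=21  'ecbaecbdc'
  #26 SA[26]=25  'ecbdc'
  #27 SA[27]=2  'edddebbeeabdbdcabaeecbaecbdc'
  #28 SA[28]=9  'eeabdbdcabaeecbaecbdc'
  #29 SA[29]=20  'eecbaecbdc'

SA = [17, 11, 24, 1, 19, 23, 18, 7, 12, 27, 14, 8, 29, 16, 0, 22, 26, 13, 28, 15, 3, 4, 5, 10, 6, 21, 25, 2, 9, 20]
i: (SA[i-1],SA[i]) lcp shared
  1: (17,11) 2 'ab'
  2: (11,24) 1 'a'
  3: (24,1) 2 'ae'
  4: (1,19) 2 'ae'
  5: (19,23) 0 ''
  6: (23,18) 3 'bae'
  7: (18,7) 1 'b'
  8: (7,12) 1 'b'
  9: (12,27) 2 'bd'
  10: (27,14) 3 'bdc'
  11: (14,8) 1 'b'
  12: (8,29) 0 ''
  13: (29,16) 1 'c'
  14: (16,0) 2 'ca'
  15: (0,22) 1 'c'
  16: (22,26) 2 'cb'
  17: (26,13) 0 ''
  18: (13,28) 1 'd'
  19: (28,15) 2 'dc'
  20: (15,3) 1 'd'
  21: (3,4) 2 'dd'
  22: (4,5) 1 'd'
  23: (5,10) 0 ''
  24: (10,6) 1 'e'
  25: (6,21) 1 'e'
  26: (21,25) 3 'ecb'
  27: (25,2) 1 'e'
  28: (2,9) 1 'e'
  29: (9,20) 2 'ee'

n(n+1)/2 = 30·31/2 = 465
Σ LCP = 0 + 2 + 1 + 2 + 2 + 0 + 3 + 1 + 1 + 2 + 3 + 1 + 0 + 1 + 2 + 1 + 2 + 0 + 1 + 2 + 1 + 2 + 1 + 0 + 1 + 1 + 3 + 1 + 1 + 2 = 40
distinct = 465 − 40 = 425

425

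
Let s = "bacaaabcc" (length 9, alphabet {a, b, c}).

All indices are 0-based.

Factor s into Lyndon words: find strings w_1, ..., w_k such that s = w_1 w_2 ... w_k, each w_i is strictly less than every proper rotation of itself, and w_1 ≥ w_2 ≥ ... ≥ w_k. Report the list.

["b", "ac", "aaabcc"]

emit factor 1: 'b' (i=0, period=1)
emit factor 2: 'ac' (i=1, period=2)
emit factor 3: 'aaabcc' (i=3, period=6)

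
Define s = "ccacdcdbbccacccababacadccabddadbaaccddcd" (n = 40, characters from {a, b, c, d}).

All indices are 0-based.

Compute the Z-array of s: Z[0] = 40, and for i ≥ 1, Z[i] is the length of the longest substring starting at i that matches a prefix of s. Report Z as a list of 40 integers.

Z[0]=40
i=1: i≥r, start 0; Z[1]=1 grow→box=[1,2)
i=2: i≥r, start 0; Z[2]=0
i=3: i≥r, start 0; Z[3]=1 grow→box=[3,4)
i=4: i≥r, start 0; Z[4]=0
i=5: i≥r, start 0; Z[5]=1 grow→box=[5,6)
i=6: i≥r, start 0; Z[6]=0
i=7: i≥r, start 0; Z[7]=0
i=8: i≥r, start 0; Z[8]=0
i=9: i≥r, start 0; Z[9]=4 grow→box=[9,13)
i=10: min(r-i=3, Z[1]=1)=1; Z[10]=1
i=11: min(r-i=2, Z[2]=0)=0; Z[11]=0
i=12: min(r-i=1, Z[3]=1)=1; Z[12]=2 grow→box=[12,14)
i=13: min(r-i=1, Z[1]=1)=1; Z[13]=3 grow→box=[13,16)
i=14: min(r-i=2, Z[1]=1)=1; Z[14]=1
i=15: min(r-i=1, Z[2]=0)=0; Z[15]=0
i=16: i≥r, start 0; Z[16]=0
i=17: i≥r, start 0; Z[17]=0
i=18: i≥r, start 0; Z[18]=0
i=19: i≥r, start 0; Z[19]=0
i=20: i≥r, start 0; Z[20]=1 grow→box=[20,21)
i=21: i≥r, start 0; Z[21]=0
i=22: i≥r, start 0; Z[22]=0
i=23: i≥r, start 0; Z[23]=3 grow→box=[23,26)
i=24: min(r-i=2, Z[1]=1)=1; Z[24]=1
i=25: min(r-i=1, Z[2]=0)=0; Z[25]=0
i=26: i≥r, start 0; Z[26]=0
i=27: i≥r, start 0; Z[27]=0
i=28: i≥r, start 0; Z[28]=0
i=29: i≥r, start 0; Z[29]=0
i=30: i≥r, start 0; Z[30]=0
i=31: i≥r, start 0; Z[31]=0
i=32: i≥r, start 0; Z[32]=0
i=33: i≥r, start 0; Z[33]=0
i=34: i≥r, start 0; Z[34]=2 grow→box=[34,36)
i=35: min(r-i=1, Z[1]=1)=1; Z[35]=1
i=36: i≥r, start 0; Z[36]=0
i=37: i≥r, start 0; Z[37]=0
i=38: i≥r, start 0; Z[38]=1 grow→box=[38,39)
i=39: i≥r, start 0; Z[39]=0

[40, 1, 0, 1, 0, 1, 0, 0, 0, 4, 1, 0, 2, 3, 1, 0, 0, 0, 0, 0, 1, 0, 0, 3, 1, 0, 0, 0, 0, 0, 0, 0, 0, 0, 2, 1, 0, 0, 1, 0]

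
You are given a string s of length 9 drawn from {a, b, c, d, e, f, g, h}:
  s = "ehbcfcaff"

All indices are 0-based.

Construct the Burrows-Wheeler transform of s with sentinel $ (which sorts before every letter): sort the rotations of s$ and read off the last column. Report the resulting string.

fchfb$fcae

rank  rotation    last
    0  $ehbcfcaff  f
    1  aff$ehbcfc  c
    2  bcfcaff$eh  h
    3  caff$ehbcf  f
    4  cfcaff$ehb  b
    5  ehbcfcaff$  $
    6  f$ehbcfcaf  f
    7  fcaff$ehbc  c
    8  ff$ehbcfca  a
    9  hbcfcaff$e  e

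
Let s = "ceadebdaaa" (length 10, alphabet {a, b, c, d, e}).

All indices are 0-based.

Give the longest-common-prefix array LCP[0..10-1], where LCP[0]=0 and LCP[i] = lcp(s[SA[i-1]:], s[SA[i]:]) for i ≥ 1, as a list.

[0, 1, 2, 1, 0, 0, 0, 1, 0, 1]

rank→(start, suffix):
  0 → (9, 'a')
  1 → (8, 'aa')
  2 → (7, 'aaa')
  3 → (2, 'adebdaaa')
  4 → (5, 'bdaaa')
  5 → (0, 'ceadebdaaa')
  6 → (6, 'daaa')
  7 → (3, 'debdaaa')
  8 → (1, 'eadebdaaa')
  9 → (4, 'ebdaaa')

SA = [9, 8, 7, 2, 5, 0, 6, 3, 1, 4]
[i] adj suffixes → lcp
  [1] 9/8 → 1 ('a')
  [2] 8/7 → 2 ('aa')
  [3] 7/2 → 1 ('a')
  [4] 2/5 → 0 ('')
  [5] 5/0 → 0 ('')
  [6] 0/6 → 0 ('')
  [7] 6/3 → 1 ('d')
  [8] 3/1 → 0 ('')
  [9] 1/4 → 1 ('e')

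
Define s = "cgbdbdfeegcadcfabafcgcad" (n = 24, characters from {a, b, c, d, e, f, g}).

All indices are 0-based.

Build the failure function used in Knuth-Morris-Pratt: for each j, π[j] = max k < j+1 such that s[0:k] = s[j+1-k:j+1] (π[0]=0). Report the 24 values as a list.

[0, 0, 0, 0, 0, 0, 0, 0, 0, 0, 1, 0, 0, 1, 0, 0, 0, 0, 0, 1, 2, 1, 0, 0]

π[0] = 0
j=1 s[j]='g': π[1]=0 (border '')
j=2 s[j]='b': π[2]=0 (border '')
j=3 s[j]='d': π[3]=0 (border '')
j=4 s[j]='b': π[4]=0 (border '')
j=5 s[j]='d': π[5]=0 (border '')
j=6 s[j]='f': π[6]=0 (border '')
j=7 s[j]='e': π[7]=0 (border '')
j=8 s[j]='e': π[8]=0 (border '')
j=9 s[j]='g': π[9]=0 (border '')
j=10 s[j]='c': π[10]=1 (border 'c')
j=11 s[j]='a': k: 1→0; π[11]=0 (border '')
j=12 s[j]='d': π[12]=0 (border '')
j=13 s[j]='c': π[13]=1 (border 'c')
j=14 s[j]='f': k: 1→0; π[14]=0 (border '')
j=15 s[j]='a': π[15]=0 (border '')
j=16 s[j]='b': π[16]=0 (border '')
j=17 s[j]='a': π[17]=0 (border '')
j=18 s[j]='f': π[18]=0 (border '')
j=19 s[j]='c': π[19]=1 (border 'c')
j=20 s[j]='g': π[20]=2 (border 'cg')
j=21 s[j]='c': k: 2→0; π[21]=1 (border 'c')
j=22 s[j]='a': k: 1→0; π[22]=0 (border '')
j=23 s[j]='d': π[23]=0 (border '')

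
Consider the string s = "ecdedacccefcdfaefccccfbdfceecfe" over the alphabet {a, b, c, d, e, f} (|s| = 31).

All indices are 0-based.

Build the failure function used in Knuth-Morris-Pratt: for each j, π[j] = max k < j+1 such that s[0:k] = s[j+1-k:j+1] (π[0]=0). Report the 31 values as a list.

π[0] = 0
j=1 s[j]='c': π[1]=0 (border '')
j=2 s[j]='d': π[2]=0 (border '')
j=3 s[j]='e': π[3]=1 (border 'e')
j=4 s[j]='d': k: 1→0; π[4]=0 (border '')
j=5 s[j]='a': π[5]=0 (border '')
j=6 s[j]='c': π[6]=0 (border '')
j=7 s[j]='c': π[7]=0 (border '')
j=8 s[j]='c': π[8]=0 (border '')
j=9 s[j]='e': π[9]=1 (border 'e')
j=10 s[j]='f': k: 1→0; π[10]=0 (border '')
j=11 s[j]='c': π[11]=0 (border '')
j=12 s[j]='d': π[12]=0 (border '')
j=13 s[j]='f': π[13]=0 (border '')
j=14 s[j]='a': π[14]=0 (border '')
j=15 s[j]='e': π[15]=1 (border 'e')
j=16 s[j]='f': k: 1→0; π[16]=0 (border '')
j=17 s[j]='c': π[17]=0 (border '')
j=18 s[j]='c': π[18]=0 (border '')
j=19 s[j]='c': π[19]=0 (border '')
j=20 s[j]='c': π[20]=0 (border '')
j=21 s[j]='f': π[21]=0 (border '')
j=22 s[j]='b': π[22]=0 (border '')
j=23 s[j]='d': π[23]=0 (border '')
j=24 s[j]='f': π[24]=0 (border '')
j=25 s[j]='c': π[25]=0 (border '')
j=26 s[j]='e': π[26]=1 (border 'e')
j=27 s[j]='e': k: 1→0; π[27]=1 (border 'e')
j=28 s[j]='c': π[28]=2 (border 'ec')
j=29 s[j]='f': k: 2→0; π[29]=0 (border '')
j=30 s[j]='e': π[30]=1 (border 'e')

[0, 0, 0, 1, 0, 0, 0, 0, 0, 1, 0, 0, 0, 0, 0, 1, 0, 0, 0, 0, 0, 0, 0, 0, 0, 0, 1, 1, 2, 0, 1]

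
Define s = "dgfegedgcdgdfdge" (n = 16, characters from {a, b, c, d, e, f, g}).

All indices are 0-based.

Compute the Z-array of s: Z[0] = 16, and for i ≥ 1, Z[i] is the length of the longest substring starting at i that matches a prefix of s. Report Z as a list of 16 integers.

[16, 0, 0, 0, 0, 0, 2, 0, 0, 2, 0, 1, 0, 2, 0, 0]

Z[0]=16
i=1: fresh scan; Z[1]=0
i=2: fresh scan; Z[2]=0
i=3: fresh scan; Z[3]=0
i=4: fresh scan; Z[4]=0
i=5: fresh scan; Z[5]=0
i=6: fresh scan; Z[6]=2 extend→box=[6,8)
i=7: min(r-i=1, Z[1]=0)=0; Z[7]=0
i=8: fresh scan; Z[8]=0
i=9: fresh scan; Z[9]=2 extend→box=[9,11)
i=10: min(r-i=1, Z[1]=0)=0; Z[10]=0
i=11: fresh scan; Z[11]=1 extend→box=[11,12)
i=12: fresh scan; Z[12]=0
i=13: fresh scan; Z[13]=2 extend→box=[13,15)
i=14: min(r-i=1, Z[1]=0)=0; Z[14]=0
i=15: fresh scan; Z[15]=0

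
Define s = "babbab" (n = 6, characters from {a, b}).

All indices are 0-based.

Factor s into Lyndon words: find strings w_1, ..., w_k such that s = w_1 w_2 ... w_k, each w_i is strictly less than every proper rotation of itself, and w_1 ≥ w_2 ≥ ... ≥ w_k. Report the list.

emit factor 1: 'b' (i=0, period=1)
emit factor 2: 'abb' (i=1, period=3)
emit factor 3: 'ab' (i=4, period=2)

["b", "abb", "ab"]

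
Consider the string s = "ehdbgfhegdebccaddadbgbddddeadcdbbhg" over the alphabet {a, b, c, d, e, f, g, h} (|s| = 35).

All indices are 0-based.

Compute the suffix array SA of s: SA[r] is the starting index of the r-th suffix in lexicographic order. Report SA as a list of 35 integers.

sorted suffixes:
  #0 SA[0]=17  'adbgbddddeadcdbbhg'
  #1 SA[1]=27  'adcdbbhg'
  #2 SA[2]=14  'addadbgbddddeadcdbbhg'
  #3 SA[3]=31  'bbhg'
  #4 SA[4]=11  'bccaddadbgbddddeadcdbbhg'
  #5 SA[5]=21  'bddddeadcdbbhg'
  #6 SA[6]=19  'bgbddddeadcdbbhg'
  #7 SA[7]=3  'bgfhegdebccaddadbgbddddeadcdbbhg'
  #8 SA[8]=32  'bhg'
  #9 SA[9]=13  'caddadbgbddddeadcdbbhg'
  #10 SA[10]=12  'ccaddadbgbddddeadcdbbhg'
  #11 SA[11]=29  'cdbbhg'
  #12 SA[12]=16  'dadbgbddddeadcdbbhg'
  #13 SA[13]=30  'dbbhg'
  #14 SA[14]=18  'dbgbddddeadcdbbhg'
  #15 SA[15]=2  'dbgfhegdebccaddadbgbddddeadcdbbhg'
  #16 SA[16]=28  'dcdbbhg'
  #17 SA[17]=15  'ddadbgbddddeadcdbbhg'
  #18 SA[18]=22  'ddddeadcdbbhg'
  #19 SA[19]=23  'dddeadcdbbhg'
  #20 SA[20]=24  'ddeadcdbbhg'
  #21 SA[21]=25  'deadcdbbhg'
  #22 SA[22]=9  'debccaddadbgbddddeadcdbbhg'
  #23 SA[23]=26  'eadcdbbhg'
  #24 SA[24]=10  'ebccaddadbgbddddeadcdbbhg'
  #25 SA[25]=7  'egdebccaddadbgbddddeadcdbbhg'
  #26 SA[26]=0  'ehdbgfhegdebccaddadbgbddddeadcdbbhg'
  #27 SA[27]=5  'fhegdebccaddadbgbddddeadcdbbhg'
  #28 SA[28]=34  'g'
  #29 SA[29]=20  'gbddddeadcdbbhg'
  #30 SA[30]=8  'gdebccaddadbgbddddeadcdbbhg'
  #31 SA[31]=4  'gfhegdebccaddadbgbddddeadcdbbhg'
  #32 SA[32]=1  'hdbgfhegdebccaddadbgbddddeadcdbbhg'
  #33 SA[33]=6  'hegdebccaddadbgbddddeadcdbbhg'
  #34 SA[34]=33  'hg'

[17, 27, 14, 31, 11, 21, 19, 3, 32, 13, 12, 29, 16, 30, 18, 2, 28, 15, 22, 23, 24, 25, 9, 26, 10, 7, 0, 5, 34, 20, 8, 4, 1, 6, 33]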